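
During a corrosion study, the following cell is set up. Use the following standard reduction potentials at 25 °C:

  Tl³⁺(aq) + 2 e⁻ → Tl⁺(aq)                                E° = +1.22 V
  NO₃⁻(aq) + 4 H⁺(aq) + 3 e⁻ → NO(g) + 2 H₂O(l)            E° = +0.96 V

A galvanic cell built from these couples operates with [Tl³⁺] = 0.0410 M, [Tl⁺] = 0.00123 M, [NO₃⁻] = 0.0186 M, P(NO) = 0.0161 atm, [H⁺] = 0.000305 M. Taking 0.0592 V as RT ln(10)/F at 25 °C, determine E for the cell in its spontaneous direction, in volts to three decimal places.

+0.581 V

Tl³⁺/Tl⁺ is the cathode (higher E°), NO₃⁻/NO the anode: E°cell = +1.22 − (+0.96) = +0.26 V, n = 6.
Overall: 3 Tl³⁺(aq) + 2 NO(g) + 4 H₂O(l) → 3 Tl⁺(aq) + 2 NO₃⁻(aq) + 8 H⁺(aq)
Q = [Tl⁺]^3·[NO₃⁻]^2·[H⁺]^8 / ([Tl³⁺]^3·P(NO)^2); log Q = -32.569.
E = E° − (0.0592/n) log Q = +0.26 − (0.0592/6)(-32.569) = +0.581 V.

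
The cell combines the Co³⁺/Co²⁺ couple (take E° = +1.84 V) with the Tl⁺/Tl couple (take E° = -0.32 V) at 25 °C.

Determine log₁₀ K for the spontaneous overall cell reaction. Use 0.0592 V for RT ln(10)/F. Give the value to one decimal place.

36.5

Cathode: Co³⁺/Co²⁺; anode: Tl⁺/Tl. E°cell = +2.16 V, n = 1.
log K = nE°cell / 0.0592 = (1)(+2.16) / 0.0592 = 36.5.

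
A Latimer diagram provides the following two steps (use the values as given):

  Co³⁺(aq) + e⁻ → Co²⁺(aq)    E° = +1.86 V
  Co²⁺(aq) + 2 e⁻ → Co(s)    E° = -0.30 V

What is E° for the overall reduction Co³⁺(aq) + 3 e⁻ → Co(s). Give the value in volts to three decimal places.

+0.420 V

Since ΔG° = −nFE° is additive over sequential reductions, n₃E°₃ = n₁E°₁ + n₂E°₂.
E°₃ = (1×+1.86 + 2×-0.30) / 3 = (+1.260) / 3 = +0.420 V.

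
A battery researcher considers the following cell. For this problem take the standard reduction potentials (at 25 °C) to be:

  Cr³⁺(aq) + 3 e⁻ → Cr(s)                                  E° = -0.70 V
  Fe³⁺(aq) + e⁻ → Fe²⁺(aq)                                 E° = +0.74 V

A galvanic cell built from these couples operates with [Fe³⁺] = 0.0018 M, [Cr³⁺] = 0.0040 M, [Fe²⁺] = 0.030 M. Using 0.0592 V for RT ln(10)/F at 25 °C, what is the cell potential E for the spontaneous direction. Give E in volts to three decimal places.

+1.415 V

Fe³⁺/Fe²⁺ is the cathode (higher E°), Cr³⁺/Cr the anode: E°cell = +0.74 − (-0.70) = +1.44 V, n = 3.
Overall: 3 Fe³⁺(aq) + Cr(s) → 3 Fe²⁺(aq) + Cr³⁺(aq)
Q = [Fe²⁺]^3·[Cr³⁺] / ([Fe³⁺]^3); log Q = 1.268.
E = E° − (0.0592/n) log Q = +1.44 − (0.0592/3)(1.268) = +1.415 V.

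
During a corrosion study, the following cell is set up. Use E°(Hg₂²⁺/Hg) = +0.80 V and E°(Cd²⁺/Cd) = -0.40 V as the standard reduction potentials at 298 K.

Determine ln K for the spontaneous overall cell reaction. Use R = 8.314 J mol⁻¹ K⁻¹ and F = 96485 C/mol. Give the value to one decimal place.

Cathode: Hg₂²⁺/Hg; anode: Cd²⁺/Cd. E°cell = (+0.80) − (-0.40) = +1.20 V, with n = 2.
ΔG° = −nFE° = −RT ln K, so ln K = nFE°/(RT) = (2)(96485)(+1.20) / ((8.314)(298)) = 93.464.

93.5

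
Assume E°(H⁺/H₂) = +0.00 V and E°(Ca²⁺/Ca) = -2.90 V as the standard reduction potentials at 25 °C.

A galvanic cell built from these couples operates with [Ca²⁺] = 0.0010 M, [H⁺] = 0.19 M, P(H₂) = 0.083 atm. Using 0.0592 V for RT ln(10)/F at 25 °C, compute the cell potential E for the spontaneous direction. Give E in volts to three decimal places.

H⁺/H₂ is the cathode (higher E°), Ca²⁺/Ca the anode: E°cell = +0.00 − (-2.90) = +2.90 V, n = 2.
Overall: 2 H⁺(aq) + Ca(s) → H₂(g) + Ca²⁺(aq)
Q = P(H₂)·[Ca²⁺] / ([H⁺]^2); log Q = -2.638.
E = E° − (0.0592/n) log Q = +2.90 − (0.0592/2)(-2.638) = +2.978 V.

+2.978 V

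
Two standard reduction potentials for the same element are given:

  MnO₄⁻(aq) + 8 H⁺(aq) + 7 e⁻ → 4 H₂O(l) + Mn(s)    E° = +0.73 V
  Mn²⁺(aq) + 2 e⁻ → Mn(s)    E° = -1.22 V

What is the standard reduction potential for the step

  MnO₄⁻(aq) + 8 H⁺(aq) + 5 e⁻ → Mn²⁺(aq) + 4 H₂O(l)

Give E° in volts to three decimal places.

+1.510 V

Sequential free energies add, so n₃E°₃ = n₁E°₁ + n₂E°₂.
With n₃ = 7, and the known step contributing 2×(-1.22) V, the unknown satisfies 5·E° = 7×(+0.73) − 2×(-1.22) = +7.550.
E° = +7.550 / 5 = +1.510 V.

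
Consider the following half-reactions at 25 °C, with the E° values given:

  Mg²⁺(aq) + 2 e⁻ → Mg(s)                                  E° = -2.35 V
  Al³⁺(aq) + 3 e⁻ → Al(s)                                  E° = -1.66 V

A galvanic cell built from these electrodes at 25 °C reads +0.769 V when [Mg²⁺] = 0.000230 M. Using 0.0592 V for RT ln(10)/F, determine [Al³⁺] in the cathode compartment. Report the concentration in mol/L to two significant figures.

0.035 M

Al³⁺/Al is the cathode, Mg²⁺/Mg the anode: E°cell = +0.69 V, n = 6.
Overall reaction: 2 Al³⁺(aq) + 3 Mg(s) → 2 Al(s) + 3 Mg²⁺(aq); Q = [Mg²⁺]^3/[Al³⁺]^2.
From E = E° − (0.0592/n) log Q: log Q = (E° − E)·n/0.0592 = (+0.69 − (+0.769))·6/0.0592 = -8.0068.
So 2·log[Al³⁺] = 3·log(0.00023) − log Q = -10.9148 − (-8.0068) = -2.9080; log[Al³⁺] = -2.9080 / 2 = -1.4540; [Al³⁺] = 10^(-1.4540) ≈ 0.035 M.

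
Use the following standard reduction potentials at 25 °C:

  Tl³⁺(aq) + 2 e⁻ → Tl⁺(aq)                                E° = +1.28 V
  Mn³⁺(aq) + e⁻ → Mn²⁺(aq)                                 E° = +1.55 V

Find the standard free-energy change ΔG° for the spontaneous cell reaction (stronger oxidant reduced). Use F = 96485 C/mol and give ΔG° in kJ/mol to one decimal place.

-52.1 kJ/mol

Mn³⁺/Mn²⁺ (E° = +1.55 V) is the cathode; Tl³⁺/Tl⁺ (E° = +1.28 V) is the anode, so E°cell = +0.27 V.
Balancing electrons gives n = 2 (lcm of 1 and 2).
ΔG° = −nFE° = −(2)(96485)(+0.27) = -52,102 J = -52.1 kJ/mol.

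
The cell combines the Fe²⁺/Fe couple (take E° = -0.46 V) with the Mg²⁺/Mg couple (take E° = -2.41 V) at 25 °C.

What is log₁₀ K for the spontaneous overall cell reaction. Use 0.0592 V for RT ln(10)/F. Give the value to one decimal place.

Cathode: Fe²⁺/Fe; anode: Mg²⁺/Mg. E°cell = +1.95 V, n = 2.
log K = nE°cell / 0.0592 = (2)(+1.95) / 0.0592 = 65.9.

65.9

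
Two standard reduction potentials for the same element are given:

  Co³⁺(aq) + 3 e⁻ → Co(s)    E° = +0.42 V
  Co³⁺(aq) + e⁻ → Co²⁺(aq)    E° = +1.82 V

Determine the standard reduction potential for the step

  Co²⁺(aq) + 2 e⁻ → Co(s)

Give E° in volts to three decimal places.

-0.280 V

Sequential free energies add, so n₃E°₃ = n₁E°₁ + n₂E°₂.
With n₃ = 3, and the known step contributing 1×(+1.82) V, the unknown satisfies 2·E° = 3×(+0.42) − 1×(+1.82) = -0.560.
E° = -0.560 / 2 = -0.280 V.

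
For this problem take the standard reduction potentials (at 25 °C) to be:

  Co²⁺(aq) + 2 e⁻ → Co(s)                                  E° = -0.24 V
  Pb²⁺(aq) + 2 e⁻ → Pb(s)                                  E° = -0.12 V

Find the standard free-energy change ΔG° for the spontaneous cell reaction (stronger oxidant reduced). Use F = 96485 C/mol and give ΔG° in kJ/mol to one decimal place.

-23.2 kJ/mol

Pb²⁺/Pb (E° = -0.12 V) is the cathode; Co²⁺/Co (E° = -0.24 V) is the anode, so E°cell = +0.12 V.
Balancing electrons gives n = 2 (lcm of 2 and 2).
ΔG° = −nFE° = −(2)(96485)(+0.12) = -23,156 J = -23.2 kJ/mol.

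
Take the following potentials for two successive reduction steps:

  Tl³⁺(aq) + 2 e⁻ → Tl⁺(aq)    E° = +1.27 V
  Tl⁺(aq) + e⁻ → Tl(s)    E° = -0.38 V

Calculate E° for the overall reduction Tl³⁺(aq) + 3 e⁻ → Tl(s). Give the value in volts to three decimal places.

Standard free energies of sequential steps add: ΔG°₃ = ΔG°₁ + ΔG°₂, so n₃E°₃ = n₁E°₁ + n₂E°₂.
E°₃ = (2×+1.27 + 1×-0.38) / 3 = (+2.160) / 3 = +0.720 V.
E° values themselves are not directly additive — weighting by electron count is essential.

+0.720 V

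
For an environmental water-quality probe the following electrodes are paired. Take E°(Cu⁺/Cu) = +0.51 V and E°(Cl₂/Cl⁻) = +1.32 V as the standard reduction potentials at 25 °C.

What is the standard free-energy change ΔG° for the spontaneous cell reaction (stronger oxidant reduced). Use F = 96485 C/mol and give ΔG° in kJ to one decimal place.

Cl₂/Cl⁻ (E° = +1.32 V) is the cathode; Cu⁺/Cu (E° = +0.51 V) is the anode, so E°cell = +0.81 V.
Balancing electrons gives n = 2 (lcm of 2 and 1).
ΔG° = −nFE° = −(2)(96485)(+0.81) = -156,306 J = -156.3 kJ.

-156.3 kJ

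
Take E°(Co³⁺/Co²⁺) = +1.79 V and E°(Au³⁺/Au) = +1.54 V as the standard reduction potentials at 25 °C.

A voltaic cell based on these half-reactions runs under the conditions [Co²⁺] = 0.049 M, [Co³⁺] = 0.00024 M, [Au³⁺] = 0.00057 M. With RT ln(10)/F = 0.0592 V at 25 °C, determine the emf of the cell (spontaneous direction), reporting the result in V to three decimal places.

Co³⁺/Co²⁺ is the cathode (higher E°), Au³⁺/Au the anode: E°cell = +1.79 − (+1.54) = +0.25 V, n = 3.
Overall: 3 Co³⁺(aq) + Au(s) → 3 Co²⁺(aq) + Au³⁺(aq)
Q = [Co²⁺]^3·[Au³⁺] / ([Co³⁺]^3); log Q = 3.686.
E = E° − (0.0592/n) log Q = +0.25 − (0.0592/3)(3.686) = +0.177 V.

+0.177 V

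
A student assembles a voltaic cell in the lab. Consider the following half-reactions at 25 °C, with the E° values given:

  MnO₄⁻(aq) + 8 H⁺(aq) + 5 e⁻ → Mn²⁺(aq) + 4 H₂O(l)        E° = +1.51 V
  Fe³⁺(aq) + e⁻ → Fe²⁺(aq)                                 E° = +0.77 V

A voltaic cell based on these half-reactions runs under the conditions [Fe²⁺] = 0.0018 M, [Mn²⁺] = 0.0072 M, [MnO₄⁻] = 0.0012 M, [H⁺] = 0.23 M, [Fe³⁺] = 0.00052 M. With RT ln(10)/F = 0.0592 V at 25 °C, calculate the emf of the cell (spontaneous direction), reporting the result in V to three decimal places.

+0.702 V

MnO₄⁻/Mn²⁺ is the cathode (higher E°), Fe³⁺/Fe²⁺ the anode: E°cell = +1.51 − (+0.77) = +0.74 V, n = 5.
Overall: MnO₄⁻(aq) + 8 H⁺(aq) + 5 Fe²⁺(aq) → Mn²⁺(aq) + 4 H₂O(l) + 5 Fe³⁺(aq)
Q = [Mn²⁺]·[Fe³⁺]^5 / ([MnO₄⁻]·[H⁺]^8·[Fe²⁺]^5); log Q = 3.188.
E = E° − (0.0592/n) log Q = +0.74 − (0.0592/5)(3.188) = +0.702 V.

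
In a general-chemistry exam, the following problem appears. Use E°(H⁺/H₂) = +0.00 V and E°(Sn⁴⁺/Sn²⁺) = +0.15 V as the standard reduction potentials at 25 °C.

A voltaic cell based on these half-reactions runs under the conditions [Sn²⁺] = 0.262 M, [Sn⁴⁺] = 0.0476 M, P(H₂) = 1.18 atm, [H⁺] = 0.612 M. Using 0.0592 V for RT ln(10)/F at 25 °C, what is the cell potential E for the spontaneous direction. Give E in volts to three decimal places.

+0.143 V

Sn⁴⁺/Sn²⁺ is the cathode (higher E°), H⁺/H₂ the anode: E°cell = +0.15 − (+0.00) = +0.15 V, n = 2.
Overall: Sn⁴⁺(aq) + H₂(g) → Sn²⁺(aq) + 2 H⁺(aq)
Q = [Sn²⁺]·[H⁺]^2 / ([Sn⁴⁺]·P(H₂)); log Q = 0.242.
E = E° − (0.0592/n) log Q = +0.15 − (0.0592/2)(0.242) = +0.143 V.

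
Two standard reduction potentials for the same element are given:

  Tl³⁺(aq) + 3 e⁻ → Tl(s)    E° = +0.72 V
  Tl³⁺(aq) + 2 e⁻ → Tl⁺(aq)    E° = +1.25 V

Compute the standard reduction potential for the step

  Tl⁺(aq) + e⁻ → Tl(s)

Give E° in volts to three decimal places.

Sequential free energies add, so n₃E°₃ = n₁E°₁ + n₂E°₂.
With n₃ = 3, and the known step contributing 2×(+1.25) V, the unknown satisfies 1·E° = 3×(+0.72) − 2×(+1.25) = -0.340.
E° = -0.340 / 1 = -0.340 V.

-0.340 V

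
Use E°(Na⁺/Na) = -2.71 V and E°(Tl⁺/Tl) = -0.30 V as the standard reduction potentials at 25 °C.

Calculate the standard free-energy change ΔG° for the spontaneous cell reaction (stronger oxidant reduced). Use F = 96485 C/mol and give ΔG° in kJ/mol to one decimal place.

-232.5 kJ/mol

Tl⁺/Tl (E° = -0.30 V) is the cathode; Na⁺/Na (E° = -2.71 V) is the anode, so E°cell = +2.41 V.
Balancing electrons gives n = 1 (lcm of 1 and 1).
ΔG° = −nFE° = −(1)(96485)(+2.41) = -232,529 J = -232.5 kJ/mol.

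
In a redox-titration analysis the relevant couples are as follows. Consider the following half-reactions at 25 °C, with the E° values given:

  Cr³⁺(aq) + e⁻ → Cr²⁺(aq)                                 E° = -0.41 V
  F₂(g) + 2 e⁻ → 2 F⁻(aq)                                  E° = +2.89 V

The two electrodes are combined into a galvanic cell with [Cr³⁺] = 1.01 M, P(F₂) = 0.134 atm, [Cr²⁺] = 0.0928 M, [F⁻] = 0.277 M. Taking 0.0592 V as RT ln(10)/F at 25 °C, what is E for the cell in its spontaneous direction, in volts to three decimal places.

+3.246 V

F₂/F⁻ is the cathode (higher E°), Cr³⁺/Cr²⁺ the anode: E°cell = +2.89 − (-0.41) = +3.30 V, n = 2.
Overall: F₂(g) + 2 Cr²⁺(aq) → 2 F⁻(aq) + 2 Cr³⁺(aq)
Q = [F⁻]^2·[Cr³⁺]^2 / (P(F₂)·[Cr²⁺]^2); log Q = 1.831.
E = E° − (0.0592/n) log Q = +3.30 − (0.0592/2)(1.831) = +3.246 V.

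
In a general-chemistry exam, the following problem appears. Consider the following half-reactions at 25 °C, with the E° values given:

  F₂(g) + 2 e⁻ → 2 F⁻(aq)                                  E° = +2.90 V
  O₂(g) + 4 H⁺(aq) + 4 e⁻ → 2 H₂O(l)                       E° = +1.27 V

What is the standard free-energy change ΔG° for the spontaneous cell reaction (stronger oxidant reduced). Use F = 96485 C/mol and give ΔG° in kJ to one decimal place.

-629.1 kJ

F₂/F⁻ (E° = +2.90 V) is the cathode; O₂/H₂O (E° = +1.27 V) is the anode, so E°cell = +1.63 V.
Balancing electrons gives n = 4 (lcm of 2 and 4).
ΔG° = −nFE° = −(4)(96485)(+1.63) = -629,082 J = -629.1 kJ.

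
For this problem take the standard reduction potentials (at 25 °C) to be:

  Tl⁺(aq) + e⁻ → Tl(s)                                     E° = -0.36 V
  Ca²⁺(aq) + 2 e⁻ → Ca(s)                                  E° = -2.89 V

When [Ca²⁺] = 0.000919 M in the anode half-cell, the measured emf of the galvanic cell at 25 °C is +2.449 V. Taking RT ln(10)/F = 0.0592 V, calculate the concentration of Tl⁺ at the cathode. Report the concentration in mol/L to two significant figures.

0.0013 M

Tl⁺/Tl is the cathode, Ca²⁺/Ca the anode: E°cell = +2.53 V, n = 2.
Overall reaction: 2 Tl⁺(aq) + Ca(s) → 2 Tl(s) + Ca²⁺(aq); Q = [Ca²⁺]^1/[Tl⁺]^2.
From E = E° − (0.0592/n) log Q: log Q = (E° − E)·n/0.0592 = (+2.53 − (+2.449))·2/0.0592 = 2.7365.
So 2·log[Tl⁺] = 1·log(0.000919) − log Q = -3.0367 − (2.7365) = -5.7732; log[Tl⁺] = -5.7732 / 2 = -2.8866; [Tl⁺] = 10^(-2.8866) ≈ 0.0013 M.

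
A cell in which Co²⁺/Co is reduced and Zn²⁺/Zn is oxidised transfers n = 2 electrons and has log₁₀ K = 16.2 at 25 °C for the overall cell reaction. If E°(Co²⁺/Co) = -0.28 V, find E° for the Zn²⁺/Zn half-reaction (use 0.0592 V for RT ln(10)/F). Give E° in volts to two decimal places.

E°cell = (0.0592/n)·log K = (0.0592/2)(16.2) = +0.480 V.
Since Co²⁺/Co is the cathode and Zn²⁺/Zn the anode, E°cell = E°(Co²⁺/Co) − E°(Zn²⁺/Zn).
So E°(Zn²⁺/Zn) = E°(Co²⁺/Co) − E°cell = (-0.28) − (+0.480) = -0.76 V.

-0.76 V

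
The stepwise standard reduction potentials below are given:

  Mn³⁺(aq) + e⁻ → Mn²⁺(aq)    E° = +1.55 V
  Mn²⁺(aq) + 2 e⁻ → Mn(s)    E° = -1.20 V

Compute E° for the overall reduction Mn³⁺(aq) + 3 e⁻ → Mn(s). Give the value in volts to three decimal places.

Standard free energies of sequential steps add: ΔG°₃ = ΔG°₁ + ΔG°₂, so n₃E°₃ = n₁E°₁ + n₂E°₂.
E°₃ = (1×+1.55 + 2×-1.20) / 3 = (-0.850) / 3 = -0.283 V.
E° values themselves are not directly additive — weighting by electron count is essential.

-0.283 V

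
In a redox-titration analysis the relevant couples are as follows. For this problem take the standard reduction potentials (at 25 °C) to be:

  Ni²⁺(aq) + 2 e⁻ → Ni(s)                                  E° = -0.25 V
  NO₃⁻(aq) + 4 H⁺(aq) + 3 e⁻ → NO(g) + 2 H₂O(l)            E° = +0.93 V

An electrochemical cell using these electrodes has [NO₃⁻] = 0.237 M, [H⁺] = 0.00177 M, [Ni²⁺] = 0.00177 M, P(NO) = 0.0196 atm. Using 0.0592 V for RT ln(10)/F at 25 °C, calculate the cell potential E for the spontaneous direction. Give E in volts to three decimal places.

+1.066 V

NO₃⁻/NO is the cathode (higher E°), Ni²⁺/Ni the anode: E°cell = +0.93 − (-0.25) = +1.18 V, n = 6.
Overall: 2 NO₃⁻(aq) + 8 H⁺(aq) + 3 Ni(s) → 2 NO(g) + 4 H₂O(l) + 3 Ni²⁺(aq)
Q = P(NO)^2·[Ni²⁺]^3 / ([NO₃⁻]^2·[H⁺]^8); log Q = 11.595.
E = E° − (0.0592/n) log Q = +1.18 − (0.0592/6)(11.595) = +1.066 V.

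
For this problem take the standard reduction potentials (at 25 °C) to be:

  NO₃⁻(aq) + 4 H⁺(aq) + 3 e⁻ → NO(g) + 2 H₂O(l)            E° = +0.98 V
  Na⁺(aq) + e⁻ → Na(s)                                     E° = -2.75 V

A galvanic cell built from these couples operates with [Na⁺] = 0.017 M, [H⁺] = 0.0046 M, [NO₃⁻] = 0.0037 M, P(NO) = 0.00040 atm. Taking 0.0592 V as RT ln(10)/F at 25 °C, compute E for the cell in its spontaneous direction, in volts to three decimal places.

+3.669 V

NO₃⁻/NO is the cathode (higher E°), Na⁺/Na the anode: E°cell = +0.98 − (-2.75) = +3.73 V, n = 3.
Overall: NO₃⁻(aq) + 4 H⁺(aq) + 3 Na(s) → NO(g) + 2 H₂O(l) + 3 Na⁺(aq)
Q = P(NO)·[Na⁺]^3 / ([NO₃⁻]·[H⁺]^4); log Q = 3.074.
E = E° − (0.0592/n) log Q = +3.73 − (0.0592/3)(3.074) = +3.669 V.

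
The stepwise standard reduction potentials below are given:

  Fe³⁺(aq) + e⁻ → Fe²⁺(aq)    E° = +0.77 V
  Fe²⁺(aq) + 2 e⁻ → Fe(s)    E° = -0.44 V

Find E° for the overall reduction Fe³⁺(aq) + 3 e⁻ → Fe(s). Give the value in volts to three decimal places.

-0.037 V

Adding the free-energy changes (−nFE°) of the two steps gives −n₃FE°₃ = −n₁FE°₁ − n₂FE°₂.
E°₃ = (1×+0.77 + 2×-0.44) / 3 = (-0.110) / 3 = -0.037 V.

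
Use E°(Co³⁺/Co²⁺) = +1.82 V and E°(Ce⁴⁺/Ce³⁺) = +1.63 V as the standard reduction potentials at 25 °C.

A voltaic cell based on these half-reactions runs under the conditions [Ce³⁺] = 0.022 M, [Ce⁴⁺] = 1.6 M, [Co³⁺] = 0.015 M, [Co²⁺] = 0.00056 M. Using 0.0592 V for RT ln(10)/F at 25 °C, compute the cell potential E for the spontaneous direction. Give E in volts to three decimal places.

+0.164 V

Co³⁺/Co²⁺ is the cathode (higher E°), Ce⁴⁺/Ce³⁺ the anode: E°cell = +1.82 − (+1.63) = +0.19 V, n = 1.
Overall: Co³⁺(aq) + Ce³⁺(aq) → Co²⁺(aq) + Ce⁴⁺(aq)
Q = [Co²⁺]·[Ce⁴⁺] / ([Co³⁺]·[Ce³⁺]); log Q = 0.434.
E = E° − (0.0592/n) log Q = +0.19 − (0.0592/1)(0.434) = +0.164 V.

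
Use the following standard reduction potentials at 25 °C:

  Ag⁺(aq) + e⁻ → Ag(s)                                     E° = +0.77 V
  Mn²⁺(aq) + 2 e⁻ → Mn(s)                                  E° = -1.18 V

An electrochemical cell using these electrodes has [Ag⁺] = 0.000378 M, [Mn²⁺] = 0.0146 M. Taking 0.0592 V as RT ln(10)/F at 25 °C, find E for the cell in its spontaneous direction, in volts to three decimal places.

Ag⁺/Ag is the cathode (higher E°), Mn²⁺/Mn the anode: E°cell = +0.77 − (-1.18) = +1.95 V, n = 2.
Overall: 2 Ag⁺(aq) + Mn(s) → 2 Ag(s) + Mn²⁺(aq)
Q = [Mn²⁺] / ([Ag⁺]^2); log Q = 5.009.
E = E° − (0.0592/n) log Q = +1.95 − (0.0592/2)(5.009) = +1.802 V.

+1.802 V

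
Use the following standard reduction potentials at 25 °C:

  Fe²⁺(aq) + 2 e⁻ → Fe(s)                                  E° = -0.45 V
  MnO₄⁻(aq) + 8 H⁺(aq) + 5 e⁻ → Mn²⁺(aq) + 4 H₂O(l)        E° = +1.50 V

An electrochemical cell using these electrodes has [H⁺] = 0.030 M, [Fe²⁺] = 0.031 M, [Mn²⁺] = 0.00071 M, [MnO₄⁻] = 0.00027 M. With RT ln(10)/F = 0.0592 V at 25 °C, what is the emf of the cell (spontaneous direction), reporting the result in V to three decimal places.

+1.845 V

MnO₄⁻/Mn²⁺ is the cathode (higher E°), Fe²⁺/Fe the anode: E°cell = +1.50 − (-0.45) = +1.95 V, n = 10.
Overall: 2 MnO₄⁻(aq) + 16 H⁺(aq) + 5 Fe(s) → 2 Mn²⁺(aq) + 8 H₂O(l) + 5 Fe²⁺(aq)
Q = [Mn²⁺]^2·[Fe²⁺]^5 / ([MnO₄⁻]^2·[H⁺]^16); log Q = 17.663.
E = E° − (0.0592/n) log Q = +1.95 − (0.0592/10)(17.663) = +1.845 V.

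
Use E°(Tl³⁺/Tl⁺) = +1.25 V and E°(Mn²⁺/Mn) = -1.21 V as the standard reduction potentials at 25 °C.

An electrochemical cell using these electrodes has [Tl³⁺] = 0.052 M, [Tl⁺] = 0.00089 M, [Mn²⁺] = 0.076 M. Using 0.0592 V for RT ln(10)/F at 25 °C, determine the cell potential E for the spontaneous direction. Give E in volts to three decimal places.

Tl³⁺/Tl⁺ is the cathode (higher E°), Mn²⁺/Mn the anode: E°cell = +1.25 − (-1.21) = +2.46 V, n = 2.
Overall: Tl³⁺(aq) + Mn(s) → Tl⁺(aq) + Mn²⁺(aq)
Q = [Tl⁺]·[Mn²⁺] / ([Tl³⁺]); log Q = -2.886.
E = E° − (0.0592/n) log Q = +2.46 − (0.0592/2)(-2.886) = +2.545 V.

+2.545 V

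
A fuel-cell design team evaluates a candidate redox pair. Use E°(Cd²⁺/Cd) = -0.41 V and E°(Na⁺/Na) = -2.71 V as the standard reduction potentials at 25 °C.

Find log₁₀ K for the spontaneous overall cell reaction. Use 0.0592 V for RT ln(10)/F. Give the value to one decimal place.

Cathode: Cd²⁺/Cd; anode: Na⁺/Na. E°cell = +2.30 V, n = 2.
log K = nE°cell / 0.0592 = (2)(+2.30) / 0.0592 = 77.7.

77.7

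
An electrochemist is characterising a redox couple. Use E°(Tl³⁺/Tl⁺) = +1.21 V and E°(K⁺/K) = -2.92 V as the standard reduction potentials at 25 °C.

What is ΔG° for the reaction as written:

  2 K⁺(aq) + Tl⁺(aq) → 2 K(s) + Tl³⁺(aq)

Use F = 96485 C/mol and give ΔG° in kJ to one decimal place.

+797.0 kJ

As written, K⁺/K is reduced (cathode) and Tl³⁺/Tl⁺ is oxidised (anode), so E°cell = (-2.92) − (+1.21) = -4.13 V.
Balancing electrons gives n = 2.
ΔG° = −nFE° = −(2)(96485)(-4.13) = 796,966 J = +797.0 kJ.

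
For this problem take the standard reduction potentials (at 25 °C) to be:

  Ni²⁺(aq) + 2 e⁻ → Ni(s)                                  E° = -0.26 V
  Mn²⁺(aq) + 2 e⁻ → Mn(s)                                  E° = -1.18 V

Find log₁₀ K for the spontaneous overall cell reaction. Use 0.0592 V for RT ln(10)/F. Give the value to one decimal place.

Cathode: Ni²⁺/Ni; anode: Mn²⁺/Mn. E°cell = +0.92 V, n = 2.
log K = nE°cell / 0.0592 = (2)(+0.92) / 0.0592 = 31.1.

31.1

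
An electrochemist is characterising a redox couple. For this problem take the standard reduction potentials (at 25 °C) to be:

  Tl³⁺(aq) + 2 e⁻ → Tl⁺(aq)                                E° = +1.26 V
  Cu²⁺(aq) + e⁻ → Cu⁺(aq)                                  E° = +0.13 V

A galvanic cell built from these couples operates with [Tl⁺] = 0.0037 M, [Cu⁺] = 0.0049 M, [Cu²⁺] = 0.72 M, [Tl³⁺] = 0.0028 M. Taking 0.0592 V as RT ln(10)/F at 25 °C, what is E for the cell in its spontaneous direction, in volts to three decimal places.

+0.998 V

Tl³⁺/Tl⁺ is the cathode (higher E°), Cu²⁺/Cu⁺ the anode: E°cell = +1.26 − (+0.13) = +1.13 V, n = 2.
Overall: Tl³⁺(aq) + 2 Cu⁺(aq) → Tl⁺(aq) + 2 Cu²⁺(aq)
Q = [Tl⁺]·[Cu²⁺]^2 / ([Tl³⁺]·[Cu⁺]^2); log Q = 4.455.
E = E° − (0.0592/n) log Q = +1.13 − (0.0592/2)(4.455) = +0.998 V.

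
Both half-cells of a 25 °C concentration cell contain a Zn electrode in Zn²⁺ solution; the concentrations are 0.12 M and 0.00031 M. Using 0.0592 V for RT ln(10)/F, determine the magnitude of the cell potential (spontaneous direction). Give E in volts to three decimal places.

+0.077 V

For a concentration cell E°cell = 0. The 0.12 M side is the cathode (reduction is favoured where [Zn²⁺] is higher).
With n = 2, E = −(0.0592/2) log([Zn²⁺]ₐₙ/[Zn²⁺]꜀ₐₜ) = −(0.0592/2) log(0.00031/0.12) = −(0.0592/2)(-2.588) = +0.077 V.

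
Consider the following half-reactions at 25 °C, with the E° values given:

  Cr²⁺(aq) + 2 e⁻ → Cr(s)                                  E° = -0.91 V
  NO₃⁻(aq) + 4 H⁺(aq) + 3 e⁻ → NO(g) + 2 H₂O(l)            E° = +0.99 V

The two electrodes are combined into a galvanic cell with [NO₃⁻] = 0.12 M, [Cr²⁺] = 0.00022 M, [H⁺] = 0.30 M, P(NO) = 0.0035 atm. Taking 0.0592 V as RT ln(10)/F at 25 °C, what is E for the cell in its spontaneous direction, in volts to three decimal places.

NO₃⁻/NO is the cathode (higher E°), Cr²⁺/Cr the anode: E°cell = +0.99 − (-0.91) = +1.90 V, n = 6.
Overall: 2 NO₃⁻(aq) + 8 H⁺(aq) + 3 Cr(s) → 2 NO(g) + 4 H₂O(l) + 3 Cr²⁺(aq)
Q = P(NO)^2·[Cr²⁺]^3 / ([NO₃⁻]^2·[H⁺]^8); log Q = -9.860.
E = E° − (0.0592/n) log Q = +1.90 − (0.0592/6)(-9.860) = +1.997 V.

+1.997 V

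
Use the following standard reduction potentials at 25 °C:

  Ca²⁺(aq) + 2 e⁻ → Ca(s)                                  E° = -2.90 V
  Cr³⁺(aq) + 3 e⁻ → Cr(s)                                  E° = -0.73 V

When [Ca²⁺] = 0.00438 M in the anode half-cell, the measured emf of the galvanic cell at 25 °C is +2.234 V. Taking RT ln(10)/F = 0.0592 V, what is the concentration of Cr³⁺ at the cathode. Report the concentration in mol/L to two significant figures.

Cr³⁺/Cr is the cathode, Ca²⁺/Ca the anode: E°cell = +2.17 V, n = 6.
Overall reaction: 2 Cr³⁺(aq) + 3 Ca(s) → 2 Cr(s) + 3 Ca²⁺(aq); Q = [Ca²⁺]^3/[Cr³⁺]^2.
From E = E° − (0.0592/n) log Q: log Q = (E° − E)·n/0.0592 = (+2.17 − (+2.234))·6/0.0592 = -6.4865.
So 2·log[Cr³⁺] = 3·log(0.00438) − log Q = -7.0756 − (-6.4865) = -0.5891; log[Cr³⁺] = -0.5891 / 2 = -0.2945; [Cr³⁺] = 10^(-0.2945) ≈ 0.51 M.

0.51 M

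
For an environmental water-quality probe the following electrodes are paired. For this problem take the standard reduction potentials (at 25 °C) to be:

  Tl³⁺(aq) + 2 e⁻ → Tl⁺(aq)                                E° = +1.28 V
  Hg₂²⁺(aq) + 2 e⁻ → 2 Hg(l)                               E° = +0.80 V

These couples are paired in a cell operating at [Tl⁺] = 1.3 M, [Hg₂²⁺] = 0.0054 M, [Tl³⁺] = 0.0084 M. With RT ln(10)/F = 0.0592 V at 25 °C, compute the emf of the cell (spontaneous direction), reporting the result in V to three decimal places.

+0.482 V

Tl³⁺/Tl⁺ is the cathode (higher E°), Hg₂²⁺/Hg the anode: E°cell = +1.28 − (+0.80) = +0.48 V, n = 2.
Overall: Tl³⁺(aq) + 2 Hg(l) → Tl⁺(aq) + Hg₂²⁺(aq)
Q = [Tl⁺]·[Hg₂²⁺] / ([Tl³⁺]); log Q = -0.078.
E = E° − (0.0592/n) log Q = +0.48 − (0.0592/2)(-0.078) = +0.482 V.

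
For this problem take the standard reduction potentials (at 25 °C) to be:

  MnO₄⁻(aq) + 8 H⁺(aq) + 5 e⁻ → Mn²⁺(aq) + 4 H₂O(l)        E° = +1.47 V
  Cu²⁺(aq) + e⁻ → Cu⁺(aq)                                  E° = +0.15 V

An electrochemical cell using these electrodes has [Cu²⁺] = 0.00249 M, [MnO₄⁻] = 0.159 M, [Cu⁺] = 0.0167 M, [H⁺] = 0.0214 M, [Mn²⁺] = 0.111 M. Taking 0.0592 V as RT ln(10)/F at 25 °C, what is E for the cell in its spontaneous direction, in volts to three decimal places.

+1.213 V

MnO₄⁻/Mn²⁺ is the cathode (higher E°), Cu²⁺/Cu⁺ the anode: E°cell = +1.47 − (+0.15) = +1.32 V, n = 5.
Overall: MnO₄⁻(aq) + 8 H⁺(aq) + 5 Cu⁺(aq) → Mn²⁺(aq) + 4 H₂O(l) + 5 Cu²⁺(aq)
Q = [Mn²⁺]·[Cu²⁺]^5 / ([MnO₄⁻]·[H⁺]^8·[Cu⁺]^5); log Q = 9.068.
E = E° − (0.0592/n) log Q = +1.32 − (0.0592/5)(9.068) = +1.213 V.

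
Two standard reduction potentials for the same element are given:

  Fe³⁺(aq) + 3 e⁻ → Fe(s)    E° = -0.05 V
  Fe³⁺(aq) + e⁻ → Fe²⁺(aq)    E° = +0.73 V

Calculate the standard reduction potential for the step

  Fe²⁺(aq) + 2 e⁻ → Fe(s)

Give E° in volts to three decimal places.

Sequential free energies add, so n₃E°₃ = n₁E°₁ + n₂E°₂.
With n₃ = 3, and the known step contributing 1×(+0.73) V, the unknown satisfies 2·E° = 3×(-0.05) − 1×(+0.73) = -0.880.
E° = -0.880 / 2 = -0.440 V.

-0.440 V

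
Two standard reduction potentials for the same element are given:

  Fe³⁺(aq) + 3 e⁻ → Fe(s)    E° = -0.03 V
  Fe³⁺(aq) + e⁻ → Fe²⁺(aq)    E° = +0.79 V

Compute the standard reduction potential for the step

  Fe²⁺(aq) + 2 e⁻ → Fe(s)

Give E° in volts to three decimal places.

Sequential free energies add, so n₃E°₃ = n₁E°₁ + n₂E°₂.
With n₃ = 3, and the known step contributing 1×(+0.79) V, the unknown satisfies 2·E° = 3×(-0.03) − 1×(+0.79) = -0.880.
E° = -0.880 / 2 = -0.440 V.

-0.440 V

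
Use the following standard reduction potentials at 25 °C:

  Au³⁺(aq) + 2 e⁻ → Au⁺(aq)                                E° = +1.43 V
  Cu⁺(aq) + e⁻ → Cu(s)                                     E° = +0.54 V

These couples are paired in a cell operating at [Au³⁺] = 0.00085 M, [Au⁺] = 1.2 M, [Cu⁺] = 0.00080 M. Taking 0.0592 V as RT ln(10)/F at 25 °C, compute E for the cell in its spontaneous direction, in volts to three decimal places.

+0.980 V

Au³⁺/Au⁺ is the cathode (higher E°), Cu⁺/Cu the anode: E°cell = +1.43 − (+0.54) = +0.89 V, n = 2.
Overall: Au³⁺(aq) + 2 Cu(s) → Au⁺(aq) + 2 Cu⁺(aq)
Q = [Au⁺]·[Cu⁺]^2 / ([Au³⁺]); log Q = -3.044.
E = E° − (0.0592/n) log Q = +0.89 − (0.0592/2)(-3.044) = +0.980 V.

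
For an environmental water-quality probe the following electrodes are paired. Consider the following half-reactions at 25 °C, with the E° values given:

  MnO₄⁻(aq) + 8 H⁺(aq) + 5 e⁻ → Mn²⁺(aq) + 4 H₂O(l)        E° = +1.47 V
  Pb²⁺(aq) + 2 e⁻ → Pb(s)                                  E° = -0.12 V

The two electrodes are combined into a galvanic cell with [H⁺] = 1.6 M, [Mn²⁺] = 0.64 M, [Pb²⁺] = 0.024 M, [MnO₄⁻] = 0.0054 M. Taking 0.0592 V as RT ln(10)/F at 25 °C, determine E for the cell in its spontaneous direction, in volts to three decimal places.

+1.633 V

MnO₄⁻/Mn²⁺ is the cathode (higher E°), Pb²⁺/Pb the anode: E°cell = +1.47 − (-0.12) = +1.59 V, n = 10.
Overall: 2 MnO₄⁻(aq) + 16 H⁺(aq) + 5 Pb(s) → 2 Mn²⁺(aq) + 8 H₂O(l) + 5 Pb²⁺(aq)
Q = [Mn²⁺]^2·[Pb²⁺]^5 / ([MnO₄⁻]^2·[H⁺]^16); log Q = -7.217.
E = E° − (0.0592/n) log Q = +1.59 − (0.0592/10)(-7.217) = +1.633 V.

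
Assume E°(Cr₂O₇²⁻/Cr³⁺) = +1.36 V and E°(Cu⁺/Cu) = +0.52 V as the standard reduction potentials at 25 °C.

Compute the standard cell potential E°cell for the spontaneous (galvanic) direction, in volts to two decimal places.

The Cr₂O₇²⁻/Cr³⁺ couple has the higher reduction potential, so it is the cathode; Cu⁺/Cu is oxidised at the anode.
E°cell = E°(cathode) − E°(anode) = (+1.36) − (+0.52) = +0.84 V.
Since E°cell > 0, the reaction is spontaneous under standard conditions.

+0.84 V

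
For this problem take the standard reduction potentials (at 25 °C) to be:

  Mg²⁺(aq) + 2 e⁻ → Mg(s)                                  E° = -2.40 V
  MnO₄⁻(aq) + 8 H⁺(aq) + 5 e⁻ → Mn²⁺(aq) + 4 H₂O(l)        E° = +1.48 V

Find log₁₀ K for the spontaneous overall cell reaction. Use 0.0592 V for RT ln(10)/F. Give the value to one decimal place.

655.4

Cathode: MnO₄⁻/Mn²⁺; anode: Mg²⁺/Mg. E°cell = +3.88 V, n = 10.
log K = nE°cell / 0.0592 = (10)(+3.88) / 0.0592 = 655.4.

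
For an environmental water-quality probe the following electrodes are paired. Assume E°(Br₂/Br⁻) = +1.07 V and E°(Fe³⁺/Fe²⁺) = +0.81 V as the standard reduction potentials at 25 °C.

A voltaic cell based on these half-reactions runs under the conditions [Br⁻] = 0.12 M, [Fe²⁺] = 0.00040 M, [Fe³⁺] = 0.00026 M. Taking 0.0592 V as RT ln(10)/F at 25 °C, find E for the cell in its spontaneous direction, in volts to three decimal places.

Br₂/Br⁻ is the cathode (higher E°), Fe³⁺/Fe²⁺ the anode: E°cell = +1.07 − (+0.81) = +0.26 V, n = 2.
Overall: Br₂(l) + 2 Fe²⁺(aq) → 2 Br⁻(aq) + 2 Fe³⁺(aq)
Q = [Br⁻]^2·[Fe³⁺]^2 / ([Fe²⁺]^2); log Q = -2.216.
E = E° − (0.0592/n) log Q = +0.26 − (0.0592/2)(-2.216) = +0.326 V.

+0.326 V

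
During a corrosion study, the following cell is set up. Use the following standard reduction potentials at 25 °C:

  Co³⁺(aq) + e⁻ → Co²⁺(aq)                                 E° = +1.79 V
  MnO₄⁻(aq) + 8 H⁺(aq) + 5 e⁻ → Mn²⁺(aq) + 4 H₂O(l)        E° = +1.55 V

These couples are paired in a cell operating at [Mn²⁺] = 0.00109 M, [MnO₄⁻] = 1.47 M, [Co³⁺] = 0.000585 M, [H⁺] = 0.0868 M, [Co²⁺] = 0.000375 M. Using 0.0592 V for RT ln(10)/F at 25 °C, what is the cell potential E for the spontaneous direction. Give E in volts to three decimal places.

Co³⁺/Co²⁺ is the cathode (higher E°), MnO₄⁻/Mn²⁺ the anode: E°cell = +1.79 − (+1.55) = +0.24 V, n = 5.
Overall: 5 Co³⁺(aq) + Mn²⁺(aq) + 4 H₂O(l) → 5 Co²⁺(aq) + MnO₄⁻(aq) + 8 H⁺(aq)
Q = [Co²⁺]^5·[MnO₄⁻]·[H⁺]^8 / ([Co³⁺]^5·[Mn²⁺]); log Q = -6.328.
E = E° − (0.0592/n) log Q = +0.24 − (0.0592/5)(-6.328) = +0.315 V.

+0.315 V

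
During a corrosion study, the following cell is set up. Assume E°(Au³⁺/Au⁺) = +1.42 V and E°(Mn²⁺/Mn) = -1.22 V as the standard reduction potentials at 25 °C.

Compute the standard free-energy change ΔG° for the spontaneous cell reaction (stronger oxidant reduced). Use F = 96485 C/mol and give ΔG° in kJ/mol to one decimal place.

-509.4 kJ/mol

Au³⁺/Au⁺ (E° = +1.42 V) is the cathode; Mn²⁺/Mn (E° = -1.22 V) is the anode, so E°cell = +2.64 V.
Balancing electrons gives n = 2 (lcm of 2 and 2).
ΔG° = −nFE° = −(2)(96485)(+2.64) = -509,441 J = -509.4 kJ/mol.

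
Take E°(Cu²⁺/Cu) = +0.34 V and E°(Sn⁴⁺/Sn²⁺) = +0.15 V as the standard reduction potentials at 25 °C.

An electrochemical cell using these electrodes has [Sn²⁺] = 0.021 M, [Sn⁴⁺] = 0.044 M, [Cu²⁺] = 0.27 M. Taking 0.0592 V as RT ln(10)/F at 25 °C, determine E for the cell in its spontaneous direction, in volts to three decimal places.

+0.164 V

Cu²⁺/Cu is the cathode (higher E°), Sn⁴⁺/Sn²⁺ the anode: E°cell = +0.34 − (+0.15) = +0.19 V, n = 2.
Overall: Cu²⁺(aq) + Sn²⁺(aq) → Cu(s) + Sn⁴⁺(aq)
Q = [Sn⁴⁺] / ([Cu²⁺]·[Sn²⁺]); log Q = 0.890.
E = E° − (0.0592/n) log Q = +0.19 − (0.0592/2)(0.890) = +0.164 V.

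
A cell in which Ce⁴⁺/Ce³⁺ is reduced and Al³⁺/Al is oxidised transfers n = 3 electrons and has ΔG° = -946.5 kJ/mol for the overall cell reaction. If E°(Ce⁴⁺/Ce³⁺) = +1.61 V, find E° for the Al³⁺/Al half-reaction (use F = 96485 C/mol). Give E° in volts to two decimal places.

E°cell = −ΔG°/(nF) = −(-946.5×10³)/((3)(96485)) = +3.270 V.
Since Ce⁴⁺/Ce³⁺ is the cathode and Al³⁺/Al the anode, E°cell = E°(Ce⁴⁺/Ce³⁺) − E°(Al³⁺/Al).
So E°(Al³⁺/Al) = E°(Ce⁴⁺/Ce³⁺) − E°cell = (+1.61) − (+3.270) = -1.66 V.

-1.66 V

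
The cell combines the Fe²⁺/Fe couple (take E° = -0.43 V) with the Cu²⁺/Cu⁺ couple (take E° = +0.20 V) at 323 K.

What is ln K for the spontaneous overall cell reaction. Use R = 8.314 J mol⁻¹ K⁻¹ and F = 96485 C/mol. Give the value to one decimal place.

45.3

Cathode: Cu²⁺/Cu⁺; anode: Fe²⁺/Fe. E°cell = (+0.20) − (-0.43) = +0.63 V, with n = 2.
ΔG° = −nFE° = −RT ln K, so ln K = nFE°/(RT) = (2)(96485)(+0.63) / ((8.314)(323)) = 45.271.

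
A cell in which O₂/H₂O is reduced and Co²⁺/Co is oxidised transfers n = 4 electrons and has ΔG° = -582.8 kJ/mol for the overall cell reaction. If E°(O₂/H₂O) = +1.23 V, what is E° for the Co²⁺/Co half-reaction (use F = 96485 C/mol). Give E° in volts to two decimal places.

-0.28 V

E°cell = −ΔG°/(nF) = −(-582.8×10³)/((4)(96485)) = +1.510 V.
Since O₂/H₂O is the cathode and Co²⁺/Co the anode, E°cell = E°(O₂/H₂O) − E°(Co²⁺/Co).
So E°(Co²⁺/Co) = E°(O₂/H₂O) − E°cell = (+1.23) − (+1.510) = -0.28 V.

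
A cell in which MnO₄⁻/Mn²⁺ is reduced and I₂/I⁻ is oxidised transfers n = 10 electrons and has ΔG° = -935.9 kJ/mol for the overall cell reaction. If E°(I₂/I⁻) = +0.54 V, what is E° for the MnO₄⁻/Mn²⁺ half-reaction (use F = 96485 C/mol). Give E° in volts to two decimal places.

+1.51 V

E°cell = −ΔG°/(nF) = −(-935.9×10³)/((10)(96485)) = +0.970 V.
Since MnO₄⁻/Mn²⁺ is the cathode and I₂/I⁻ the anode, E°cell = E°(MnO₄⁻/Mn²⁺) − E°(I₂/I⁻).
So E°(MnO₄⁻/Mn²⁺) = E°cell + E°(I₂/I⁻) = +0.970 + (+0.54) = +1.51 V.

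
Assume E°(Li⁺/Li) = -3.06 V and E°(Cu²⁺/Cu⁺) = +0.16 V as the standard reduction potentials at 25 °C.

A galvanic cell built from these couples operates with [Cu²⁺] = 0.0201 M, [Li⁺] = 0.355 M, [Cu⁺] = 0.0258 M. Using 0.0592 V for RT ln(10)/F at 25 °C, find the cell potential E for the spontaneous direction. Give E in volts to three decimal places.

Cu²⁺/Cu⁺ is the cathode (higher E°), Li⁺/Li the anode: E°cell = +0.16 − (-3.06) = +3.22 V, n = 1.
Overall: Cu²⁺(aq) + Li(s) → Cu⁺(aq) + Li⁺(aq)
Q = [Cu⁺]·[Li⁺] / ([Cu²⁺]); log Q = -0.341.
E = E° − (0.0592/n) log Q = +3.22 − (0.0592/1)(-0.341) = +3.240 V.

+3.240 V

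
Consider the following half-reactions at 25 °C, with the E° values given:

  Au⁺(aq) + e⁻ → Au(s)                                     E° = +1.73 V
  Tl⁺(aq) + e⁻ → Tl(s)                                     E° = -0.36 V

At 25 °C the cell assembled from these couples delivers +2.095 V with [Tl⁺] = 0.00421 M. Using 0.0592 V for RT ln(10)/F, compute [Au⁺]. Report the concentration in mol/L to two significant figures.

Au⁺/Au is the cathode, Tl⁺/Tl the anode: E°cell = +2.09 V, n = 1.
Overall reaction: Au⁺(aq) + Tl(s) → Au(s) + Tl⁺(aq); Q = [Tl⁺]^1/[Au⁺]^1.
From E = E° − (0.0592/n) log Q: log Q = (E° − E)·n/0.0592 = (+2.09 − (+2.095))·1/0.0592 = -0.0845.
So 1·log[Au⁺] = 1·log(0.00421) − log Q = -2.3757 − (-0.0845) = -2.2912; [Au⁺] = 10^(-2.2912) ≈ 0.0051 M.

0.0051 M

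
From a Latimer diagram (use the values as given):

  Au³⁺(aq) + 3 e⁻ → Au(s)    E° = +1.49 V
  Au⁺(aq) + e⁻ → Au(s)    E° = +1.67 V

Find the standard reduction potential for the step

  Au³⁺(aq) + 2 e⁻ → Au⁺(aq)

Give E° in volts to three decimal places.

+1.400 V

Sequential free energies add, so n₃E°₃ = n₁E°₁ + n₂E°₂.
With n₃ = 3, and the known step contributing 1×(+1.67) V, the unknown satisfies 2·E° = 3×(+1.49) − 1×(+1.67) = +2.800.
E° = +2.800 / 2 = +1.400 V.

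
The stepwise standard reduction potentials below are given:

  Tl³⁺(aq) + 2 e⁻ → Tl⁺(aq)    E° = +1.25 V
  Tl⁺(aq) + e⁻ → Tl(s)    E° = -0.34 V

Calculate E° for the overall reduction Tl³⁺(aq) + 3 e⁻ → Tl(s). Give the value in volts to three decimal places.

Standard free energies of sequential steps add: ΔG°₃ = ΔG°₁ + ΔG°₂, so n₃E°₃ = n₁E°₁ + n₂E°₂.
E°₃ = (2×+1.25 + 1×-0.34) / 3 = (+2.160) / 3 = +0.720 V.

+0.720 V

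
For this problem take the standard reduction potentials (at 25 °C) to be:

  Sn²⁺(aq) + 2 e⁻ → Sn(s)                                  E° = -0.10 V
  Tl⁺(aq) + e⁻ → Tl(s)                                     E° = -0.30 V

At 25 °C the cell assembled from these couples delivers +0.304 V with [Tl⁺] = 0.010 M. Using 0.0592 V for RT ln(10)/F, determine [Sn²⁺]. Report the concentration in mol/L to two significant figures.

Sn²⁺/Sn is the cathode, Tl⁺/Tl the anode: E°cell = +0.20 V, n = 2.
Overall reaction: Sn²⁺(aq) + 2 Tl(s) → Sn(s) + 2 Tl⁺(aq); Q = [Tl⁺]^2/[Sn²⁺]^1.
From E = E° − (0.0592/n) log Q: log Q = (E° − E)·n/0.0592 = (+0.20 − (+0.304))·2/0.0592 = -3.5135.
So 1·log[Sn²⁺] = 2·log(0.01) − log Q = -4.0000 − (-3.5135) = -0.4865; [Sn²⁺] = 10^(-0.4865) ≈ 0.33 M.

0.33 M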